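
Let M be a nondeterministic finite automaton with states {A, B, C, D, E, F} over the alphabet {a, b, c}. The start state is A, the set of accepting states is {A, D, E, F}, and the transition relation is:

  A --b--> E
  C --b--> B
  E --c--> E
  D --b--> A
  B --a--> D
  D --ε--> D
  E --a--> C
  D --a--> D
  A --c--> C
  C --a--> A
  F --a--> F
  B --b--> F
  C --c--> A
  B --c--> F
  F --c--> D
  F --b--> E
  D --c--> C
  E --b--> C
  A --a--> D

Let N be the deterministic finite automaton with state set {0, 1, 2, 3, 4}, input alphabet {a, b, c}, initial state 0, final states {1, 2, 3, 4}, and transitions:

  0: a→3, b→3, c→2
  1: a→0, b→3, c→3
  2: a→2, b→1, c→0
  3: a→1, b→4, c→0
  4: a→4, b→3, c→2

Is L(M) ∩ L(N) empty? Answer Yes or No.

No

The string a is accepted by both M and N.
Hence L(M) ∩ L(N) ≠ ∅.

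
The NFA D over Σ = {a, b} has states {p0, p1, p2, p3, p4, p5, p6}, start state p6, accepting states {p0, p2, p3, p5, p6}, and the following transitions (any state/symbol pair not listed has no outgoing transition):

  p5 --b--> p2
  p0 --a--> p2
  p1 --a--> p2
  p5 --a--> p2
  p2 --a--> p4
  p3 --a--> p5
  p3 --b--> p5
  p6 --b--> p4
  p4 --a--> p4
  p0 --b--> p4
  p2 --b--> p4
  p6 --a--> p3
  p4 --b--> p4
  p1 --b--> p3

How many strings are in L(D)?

8

The useful subgraph on states {p2, p3, p5, p6} is acyclic, so L(D) is finite; the longest accepting path visits 4 useful states, giving maximum string length 3.
Counting accepting paths from p6 by length: 1 of length 0, 1 of length 1, 2 of length 2, 4 of length 3. Total 8.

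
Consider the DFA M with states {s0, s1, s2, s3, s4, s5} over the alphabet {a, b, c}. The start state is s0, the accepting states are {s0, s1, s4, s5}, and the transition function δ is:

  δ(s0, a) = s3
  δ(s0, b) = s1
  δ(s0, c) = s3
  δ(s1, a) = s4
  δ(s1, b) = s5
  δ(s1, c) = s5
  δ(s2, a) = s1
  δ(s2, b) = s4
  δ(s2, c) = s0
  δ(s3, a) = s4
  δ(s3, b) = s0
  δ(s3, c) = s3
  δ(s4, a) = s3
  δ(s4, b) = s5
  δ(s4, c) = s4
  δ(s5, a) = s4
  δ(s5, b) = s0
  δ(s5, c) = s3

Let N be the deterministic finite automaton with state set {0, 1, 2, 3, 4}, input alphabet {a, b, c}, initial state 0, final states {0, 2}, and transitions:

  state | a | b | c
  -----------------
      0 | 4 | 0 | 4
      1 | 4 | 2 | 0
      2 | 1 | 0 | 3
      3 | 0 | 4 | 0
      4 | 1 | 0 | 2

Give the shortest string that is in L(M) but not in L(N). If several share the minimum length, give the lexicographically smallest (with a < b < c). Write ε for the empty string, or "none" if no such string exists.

The string aa is accepted by M but not by N.
No shorter string lies in the difference, and aa is the lexicographically first length-2 string in L(M) \ L(N).

aa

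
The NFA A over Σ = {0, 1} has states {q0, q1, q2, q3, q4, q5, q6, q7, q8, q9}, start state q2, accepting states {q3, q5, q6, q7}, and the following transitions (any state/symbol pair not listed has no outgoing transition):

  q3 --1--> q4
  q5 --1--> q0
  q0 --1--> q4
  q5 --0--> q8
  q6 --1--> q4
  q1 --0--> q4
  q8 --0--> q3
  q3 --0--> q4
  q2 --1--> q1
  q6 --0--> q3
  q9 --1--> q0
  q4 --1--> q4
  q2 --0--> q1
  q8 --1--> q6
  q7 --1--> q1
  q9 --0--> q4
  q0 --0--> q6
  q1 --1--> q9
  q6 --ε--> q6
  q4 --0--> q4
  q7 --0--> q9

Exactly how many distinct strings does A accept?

The useful subgraph on states {q0, q1, q2, q3, q6, q9} is acyclic, so L(A) is finite; the longest accepting path visits 6 useful states, giving maximum string length 5.
Counting accepting paths from q2 by length: 2 of length 4, 2 of length 5. Total 4.

4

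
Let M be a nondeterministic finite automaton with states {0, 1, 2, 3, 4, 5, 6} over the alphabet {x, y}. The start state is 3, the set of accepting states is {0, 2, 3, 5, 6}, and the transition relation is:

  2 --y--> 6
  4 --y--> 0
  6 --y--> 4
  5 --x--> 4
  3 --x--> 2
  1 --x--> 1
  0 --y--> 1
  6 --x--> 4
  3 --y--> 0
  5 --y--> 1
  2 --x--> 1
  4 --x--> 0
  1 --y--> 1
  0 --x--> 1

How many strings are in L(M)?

8

The useful subgraph on states {0, 2, 3, 4, 6} is acyclic, so L(M) is finite; the longest accepting path visits 5 useful states, giving maximum string length 4.
Counting accepting paths from 3 by length: 1 of length 0, 2 of length 1, 1 of length 2, 4 of length 4. Total 8.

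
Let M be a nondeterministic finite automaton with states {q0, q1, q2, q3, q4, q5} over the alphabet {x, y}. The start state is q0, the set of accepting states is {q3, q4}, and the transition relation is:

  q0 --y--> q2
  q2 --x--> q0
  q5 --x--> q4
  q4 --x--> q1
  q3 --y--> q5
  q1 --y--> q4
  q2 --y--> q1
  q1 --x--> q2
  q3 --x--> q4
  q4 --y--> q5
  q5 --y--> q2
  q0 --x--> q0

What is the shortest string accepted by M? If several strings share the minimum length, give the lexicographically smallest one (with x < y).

A breadth-first search from q0 reaches an accepting state first via the path q0 → q2 → q1 → q4 on input yyy.
No string of length < 3 is accepted (BFS exhausts all shorter strings without reaching an accepting state), and yyy is the lexicographically least accepting string of length 3.

yyy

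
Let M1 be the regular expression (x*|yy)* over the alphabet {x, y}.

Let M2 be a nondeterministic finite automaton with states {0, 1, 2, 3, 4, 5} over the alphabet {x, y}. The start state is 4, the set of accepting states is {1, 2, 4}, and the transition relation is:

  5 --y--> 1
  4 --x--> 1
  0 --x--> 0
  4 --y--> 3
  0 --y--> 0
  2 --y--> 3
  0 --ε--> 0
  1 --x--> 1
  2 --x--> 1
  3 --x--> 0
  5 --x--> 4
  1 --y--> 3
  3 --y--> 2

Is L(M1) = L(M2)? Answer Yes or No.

Converting the expression M1 to a DFA (subset construction, then merging equivalent states) gives the minimal DFA with states {r0, r1, r2}, start state r0, accepting states {r0} and transitions r0: x→r0, y→r1; r1: x→r2, y→r0; r2: x→r2, y→r2.
Exploring the product automaton M1 × M2 from the start pair (r0, 4), following both machines on each input symbol, reaches 5 state pairs: (r0, 4), (r0, 1), (r1, 3), (r2, 0), (r0, 2).
M1 accepts in {r0} and M2 accepts in {1, 2, 4}. In every reachable pair the two components are either both accepting — (r0, 4), (r0, 1), (r0, 2) — or both non-accepting, so no string is accepted by exactly one of the machines: L(M1) \ L(M2) and L(M2) \ L(M1) are both empty.
Hence every string is accepted by M1 iff it is accepted by M2, and the two languages coincide.

Yes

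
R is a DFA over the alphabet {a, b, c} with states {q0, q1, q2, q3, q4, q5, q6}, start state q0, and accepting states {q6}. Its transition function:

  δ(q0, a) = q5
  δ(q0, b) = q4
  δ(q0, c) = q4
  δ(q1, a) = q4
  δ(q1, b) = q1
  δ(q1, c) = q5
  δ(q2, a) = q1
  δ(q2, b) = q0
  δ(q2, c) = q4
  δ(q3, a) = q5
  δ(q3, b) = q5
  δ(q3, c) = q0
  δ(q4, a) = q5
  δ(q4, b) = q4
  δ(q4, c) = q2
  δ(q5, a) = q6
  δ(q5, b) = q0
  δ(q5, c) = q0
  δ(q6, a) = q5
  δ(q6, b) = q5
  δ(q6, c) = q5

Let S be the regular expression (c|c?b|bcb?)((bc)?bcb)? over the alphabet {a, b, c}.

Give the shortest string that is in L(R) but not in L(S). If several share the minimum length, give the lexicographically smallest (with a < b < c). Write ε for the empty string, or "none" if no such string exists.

The string aa is accepted by R but not by S.
No shorter string lies in the difference, and aa is the lexicographically first length-2 string in L(R) \ L(S).

aa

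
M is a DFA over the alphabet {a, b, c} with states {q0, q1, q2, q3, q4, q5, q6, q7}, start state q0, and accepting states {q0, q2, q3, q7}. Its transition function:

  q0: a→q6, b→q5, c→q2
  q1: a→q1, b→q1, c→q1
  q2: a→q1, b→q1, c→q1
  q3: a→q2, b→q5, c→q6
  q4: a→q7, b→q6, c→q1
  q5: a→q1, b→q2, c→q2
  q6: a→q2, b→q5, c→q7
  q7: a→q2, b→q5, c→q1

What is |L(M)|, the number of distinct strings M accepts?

The useful subgraph on states {q0, q2, q5, q6, q7} is acyclic, so L(M) is finite; the longest accepting path visits 5 useful states, giving maximum string length 4.
Counting accepting paths from q0 by length: 1 of length 0, 1 of length 1, 4 of length 2, 3 of length 3, 2 of length 4. Total 11.

11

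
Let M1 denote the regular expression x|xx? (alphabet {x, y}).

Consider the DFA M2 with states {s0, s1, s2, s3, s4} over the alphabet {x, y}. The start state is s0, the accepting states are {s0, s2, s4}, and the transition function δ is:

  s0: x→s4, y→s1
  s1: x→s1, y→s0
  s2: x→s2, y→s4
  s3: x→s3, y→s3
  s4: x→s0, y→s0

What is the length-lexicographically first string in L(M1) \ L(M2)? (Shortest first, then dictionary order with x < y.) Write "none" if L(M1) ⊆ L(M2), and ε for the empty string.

none

Converting the expression M1 to a DFA (subset construction, then merging equivalent states) gives the minimal DFA with states {r0, r1, r2, r3}, start state r0, accepting states {r1, r3} and transitions r0: x→r1, y→r2; r1: x→r3, y→r2; r2: x→r2, y→r2; r3: x→r2, y→r2.
Exploring the product automaton M1 × M2 from the start pair (r0, s0), following both machines on each input symbol, reaches 6 state pairs: (r0, s0), (r1, s4), (r2, s1), (r3, s0), (r2, s0), (r2, s4).
M1 accepts in {r1, r3} and M2 accepts in {s0, s2, s4}. The reachable pairs whose M1-component is accepting are (r1, s4), (r3, s0); in each of them the M2-component is accepting too, so the product for L(M1) \ L(M2) (M1-component accepting, M2-component rejecting) has no reachable accepting pair and the difference is empty.
So every string accepted by M1 is also accepted by M2: L(M1) \ L(M2) = ∅ and there is no such string.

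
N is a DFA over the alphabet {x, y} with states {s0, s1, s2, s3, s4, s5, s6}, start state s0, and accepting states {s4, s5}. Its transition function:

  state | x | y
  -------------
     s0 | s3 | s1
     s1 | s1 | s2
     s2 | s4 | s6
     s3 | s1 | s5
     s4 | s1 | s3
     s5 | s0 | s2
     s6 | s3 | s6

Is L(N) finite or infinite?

State s1 is reachable from the start and can reach an accepting state, and it lies on the cycle s1 → s1.
Traversing that cycle any number of times yields accepted strings of unbounded length, so the language is infinite.

infinite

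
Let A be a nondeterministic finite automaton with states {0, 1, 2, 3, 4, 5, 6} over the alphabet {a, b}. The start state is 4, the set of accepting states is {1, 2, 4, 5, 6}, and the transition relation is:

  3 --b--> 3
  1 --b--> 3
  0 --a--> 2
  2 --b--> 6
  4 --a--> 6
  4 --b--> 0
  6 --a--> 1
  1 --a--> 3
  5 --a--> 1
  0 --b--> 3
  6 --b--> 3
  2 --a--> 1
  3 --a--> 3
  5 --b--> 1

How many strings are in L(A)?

The useful subgraph on states {0, 1, 2, 4, 6} is acyclic, so L(A) is finite; the longest accepting path visits 5 useful states, giving maximum string length 4.
Counting accepting paths from 4 by length: 1 of length 0, 1 of length 1, 2 of length 2, 2 of length 3, 1 of length 4. Total 7.

7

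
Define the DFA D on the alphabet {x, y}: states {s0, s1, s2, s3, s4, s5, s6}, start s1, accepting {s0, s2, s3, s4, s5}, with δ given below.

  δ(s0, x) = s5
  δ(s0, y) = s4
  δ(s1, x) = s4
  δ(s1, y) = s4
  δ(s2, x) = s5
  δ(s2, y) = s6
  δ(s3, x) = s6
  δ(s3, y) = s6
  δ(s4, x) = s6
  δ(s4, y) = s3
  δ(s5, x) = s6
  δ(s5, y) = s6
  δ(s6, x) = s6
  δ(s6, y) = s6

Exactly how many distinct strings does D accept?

The useful subgraph on states {s1, s3, s4} is acyclic, so L(D) is finite; the longest accepting path visits 3 useful states, giving maximum string length 2.
Counting accepting paths from s1 by length: 2 of length 1, 2 of length 2. Total 4.

4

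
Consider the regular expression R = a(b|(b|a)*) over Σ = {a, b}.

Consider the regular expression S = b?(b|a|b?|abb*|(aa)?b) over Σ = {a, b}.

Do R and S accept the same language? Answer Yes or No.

No

The string aa is accepted by R but rejected by S.
So L(R) ≠ L(S).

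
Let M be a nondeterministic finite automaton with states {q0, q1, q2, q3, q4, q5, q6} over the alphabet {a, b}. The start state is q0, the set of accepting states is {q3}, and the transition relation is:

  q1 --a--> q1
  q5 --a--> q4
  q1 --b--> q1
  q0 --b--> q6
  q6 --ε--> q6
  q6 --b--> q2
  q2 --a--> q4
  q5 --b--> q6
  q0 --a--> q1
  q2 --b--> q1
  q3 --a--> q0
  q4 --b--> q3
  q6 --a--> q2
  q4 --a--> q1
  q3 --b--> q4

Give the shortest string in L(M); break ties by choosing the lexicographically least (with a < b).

A breadth-first search from q0 reaches an accepting state first via the path q0 → q6 → q2 → q4 → q3 on input baab.
No string of length < 4 is accepted (BFS exhausts all shorter strings without reaching an accepting state), and baab is the lexicographically least accepting string of length 4.

baab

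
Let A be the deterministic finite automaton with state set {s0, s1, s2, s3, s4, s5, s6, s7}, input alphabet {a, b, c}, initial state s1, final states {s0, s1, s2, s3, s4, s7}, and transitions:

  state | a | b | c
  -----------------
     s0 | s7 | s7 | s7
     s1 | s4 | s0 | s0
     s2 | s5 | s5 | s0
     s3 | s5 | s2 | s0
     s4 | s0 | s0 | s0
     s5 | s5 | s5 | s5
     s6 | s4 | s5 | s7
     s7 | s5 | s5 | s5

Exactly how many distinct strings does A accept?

The useful subgraph on states {s0, s1, s4, s7} is acyclic, so L(A) is finite; the longest accepting path visits 4 useful states, giving maximum string length 3.
Counting accepting paths from s1 by length: 1 of length 0, 3 of length 1, 9 of length 2, 9 of length 3. Total 22.

22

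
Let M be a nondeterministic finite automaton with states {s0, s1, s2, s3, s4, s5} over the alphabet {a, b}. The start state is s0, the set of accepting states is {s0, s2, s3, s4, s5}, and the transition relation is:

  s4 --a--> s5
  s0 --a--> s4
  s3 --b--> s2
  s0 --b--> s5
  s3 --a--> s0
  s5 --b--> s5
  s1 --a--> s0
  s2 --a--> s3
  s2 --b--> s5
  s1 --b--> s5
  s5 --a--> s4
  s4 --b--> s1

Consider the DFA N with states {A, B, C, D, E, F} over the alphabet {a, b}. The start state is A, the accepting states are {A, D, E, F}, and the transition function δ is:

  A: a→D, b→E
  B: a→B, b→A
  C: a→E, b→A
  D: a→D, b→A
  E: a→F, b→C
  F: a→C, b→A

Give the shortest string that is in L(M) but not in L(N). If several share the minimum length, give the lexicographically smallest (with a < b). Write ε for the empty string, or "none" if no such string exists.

bb

The string bb is accepted by M but not by N.
No shorter string lies in the difference, and bb is the lexicographically first length-2 string in L(M) \ L(N).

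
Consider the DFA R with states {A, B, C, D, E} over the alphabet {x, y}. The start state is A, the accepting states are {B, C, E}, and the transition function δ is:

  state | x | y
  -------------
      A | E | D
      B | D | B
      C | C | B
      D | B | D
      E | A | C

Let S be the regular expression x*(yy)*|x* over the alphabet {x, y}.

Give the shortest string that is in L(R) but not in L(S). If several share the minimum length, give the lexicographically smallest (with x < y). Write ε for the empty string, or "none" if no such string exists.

The string xy is accepted by R but not by S.
No shorter string lies in the difference, and xy is the lexicographically first length-2 string in L(R) \ L(S).

xy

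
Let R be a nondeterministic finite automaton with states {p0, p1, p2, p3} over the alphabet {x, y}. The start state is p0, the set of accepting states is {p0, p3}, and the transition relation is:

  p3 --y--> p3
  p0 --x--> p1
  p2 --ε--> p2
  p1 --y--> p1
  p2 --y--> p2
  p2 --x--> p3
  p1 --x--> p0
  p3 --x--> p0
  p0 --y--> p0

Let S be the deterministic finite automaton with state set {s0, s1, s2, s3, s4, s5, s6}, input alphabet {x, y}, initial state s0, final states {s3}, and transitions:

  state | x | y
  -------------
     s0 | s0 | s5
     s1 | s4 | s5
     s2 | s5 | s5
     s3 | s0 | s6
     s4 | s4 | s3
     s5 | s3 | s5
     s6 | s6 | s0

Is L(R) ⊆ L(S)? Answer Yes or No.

No

The empty string ε is in L(R) but not in L(S).
So L(R) ⊄ L(S).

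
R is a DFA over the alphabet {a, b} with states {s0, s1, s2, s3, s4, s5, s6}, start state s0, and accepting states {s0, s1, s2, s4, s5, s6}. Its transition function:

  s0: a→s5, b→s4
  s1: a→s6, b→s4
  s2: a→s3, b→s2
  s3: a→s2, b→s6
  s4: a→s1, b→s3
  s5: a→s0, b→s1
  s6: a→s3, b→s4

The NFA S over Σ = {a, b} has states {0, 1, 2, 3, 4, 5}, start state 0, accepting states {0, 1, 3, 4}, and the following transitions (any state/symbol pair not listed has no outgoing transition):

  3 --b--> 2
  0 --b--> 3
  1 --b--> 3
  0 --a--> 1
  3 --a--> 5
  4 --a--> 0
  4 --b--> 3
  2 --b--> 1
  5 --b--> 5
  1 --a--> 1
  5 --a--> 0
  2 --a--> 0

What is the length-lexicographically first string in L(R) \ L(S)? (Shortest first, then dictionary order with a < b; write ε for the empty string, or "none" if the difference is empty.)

The string ba is accepted by R but not by S.
No shorter string lies in the difference, and ba is the lexicographically first length-2 string in L(R) \ L(S).

ba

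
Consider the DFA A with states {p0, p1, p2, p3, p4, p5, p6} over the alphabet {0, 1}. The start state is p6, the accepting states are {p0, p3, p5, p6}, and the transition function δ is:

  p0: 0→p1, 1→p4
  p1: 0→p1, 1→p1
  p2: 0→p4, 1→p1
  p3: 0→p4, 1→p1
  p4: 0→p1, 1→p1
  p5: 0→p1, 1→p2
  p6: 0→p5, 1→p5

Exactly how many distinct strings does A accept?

3

The useful subgraph on states {p5, p6} is acyclic, so L(A) is finite; the longest accepting path visits 2 useful states, giving maximum string length 1.
Counting accepting paths from p6 by length: 1 of length 0, 2 of length 1. Total 3.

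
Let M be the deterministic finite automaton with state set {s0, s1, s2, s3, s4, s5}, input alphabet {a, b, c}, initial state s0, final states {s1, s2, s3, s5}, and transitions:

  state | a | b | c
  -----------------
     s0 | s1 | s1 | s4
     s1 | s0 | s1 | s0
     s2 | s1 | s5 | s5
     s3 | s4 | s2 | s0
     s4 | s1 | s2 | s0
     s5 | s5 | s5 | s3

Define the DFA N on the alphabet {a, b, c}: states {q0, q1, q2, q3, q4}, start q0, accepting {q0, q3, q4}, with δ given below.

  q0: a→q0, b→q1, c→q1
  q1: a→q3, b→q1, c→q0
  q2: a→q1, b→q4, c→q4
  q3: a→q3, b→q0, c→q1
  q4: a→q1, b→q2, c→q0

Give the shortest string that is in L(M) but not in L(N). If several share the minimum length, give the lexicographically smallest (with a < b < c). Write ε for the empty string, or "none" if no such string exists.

The string b is accepted by M but not by N.
No shorter string lies in the difference, and b is the lexicographically first length-1 string in L(M) \ L(N).

b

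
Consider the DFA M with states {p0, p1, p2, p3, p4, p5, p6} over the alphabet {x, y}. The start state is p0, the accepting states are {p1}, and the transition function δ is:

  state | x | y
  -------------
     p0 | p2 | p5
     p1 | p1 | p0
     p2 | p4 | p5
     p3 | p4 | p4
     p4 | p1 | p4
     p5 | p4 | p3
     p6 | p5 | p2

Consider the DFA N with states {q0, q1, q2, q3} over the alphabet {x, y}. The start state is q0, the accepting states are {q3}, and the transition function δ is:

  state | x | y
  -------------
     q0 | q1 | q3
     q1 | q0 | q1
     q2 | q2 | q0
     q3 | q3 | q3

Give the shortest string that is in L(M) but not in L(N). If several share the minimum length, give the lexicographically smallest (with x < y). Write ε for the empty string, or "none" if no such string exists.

xxx

The string xxx is accepted by M but not by N.
No shorter string lies in the difference, and xxx is the lexicographically first length-3 string in L(M) \ L(N).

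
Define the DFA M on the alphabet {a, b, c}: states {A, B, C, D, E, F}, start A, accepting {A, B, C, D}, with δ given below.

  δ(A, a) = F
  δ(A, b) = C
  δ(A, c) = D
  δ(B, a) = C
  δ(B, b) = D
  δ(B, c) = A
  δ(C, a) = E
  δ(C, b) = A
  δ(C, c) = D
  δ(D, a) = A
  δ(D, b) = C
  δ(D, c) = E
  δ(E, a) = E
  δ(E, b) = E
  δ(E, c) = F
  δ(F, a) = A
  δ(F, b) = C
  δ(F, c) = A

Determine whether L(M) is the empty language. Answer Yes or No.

No

The empty string ε is accepted: the run A ends in the accepting state A.
Since at least one string is accepted, L(M) is not empty.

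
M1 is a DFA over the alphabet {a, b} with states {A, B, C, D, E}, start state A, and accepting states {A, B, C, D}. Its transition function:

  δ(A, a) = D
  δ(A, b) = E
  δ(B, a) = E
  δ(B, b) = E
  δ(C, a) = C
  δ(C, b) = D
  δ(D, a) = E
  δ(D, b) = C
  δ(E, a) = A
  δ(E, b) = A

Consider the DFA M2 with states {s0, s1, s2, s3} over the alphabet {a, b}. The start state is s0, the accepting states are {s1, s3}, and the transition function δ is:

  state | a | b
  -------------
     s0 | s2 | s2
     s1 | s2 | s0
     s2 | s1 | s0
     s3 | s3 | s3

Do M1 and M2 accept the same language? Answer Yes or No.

The empty string ε is accepted by M1 but rejected by M2.
So L(M1) ≠ L(M2).

No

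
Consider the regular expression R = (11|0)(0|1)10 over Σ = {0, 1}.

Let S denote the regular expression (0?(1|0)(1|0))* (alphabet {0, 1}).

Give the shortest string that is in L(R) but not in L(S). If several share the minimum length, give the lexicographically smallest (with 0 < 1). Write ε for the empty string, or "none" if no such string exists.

The string 11110 is accepted by R but not by S.
No shorter string lies in the difference, and 11110 is the lexicographically first length-5 string in L(R) \ L(S).

11110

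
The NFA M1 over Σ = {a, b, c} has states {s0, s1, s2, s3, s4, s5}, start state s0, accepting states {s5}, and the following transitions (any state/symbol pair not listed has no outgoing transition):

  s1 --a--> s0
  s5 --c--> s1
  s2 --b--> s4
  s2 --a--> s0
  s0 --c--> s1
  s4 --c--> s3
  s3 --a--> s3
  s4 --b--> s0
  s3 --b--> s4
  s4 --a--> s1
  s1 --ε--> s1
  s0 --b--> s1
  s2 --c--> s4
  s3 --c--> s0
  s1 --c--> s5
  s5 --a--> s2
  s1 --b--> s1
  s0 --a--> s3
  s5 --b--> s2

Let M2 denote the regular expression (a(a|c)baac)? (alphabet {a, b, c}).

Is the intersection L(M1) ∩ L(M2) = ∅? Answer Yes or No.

Converting the expression M2 to a DFA (subset construction, then merging equivalent states) gives the minimal DFA with states {r0, r1, r2, r3, r4, r5, r6, r7}, start state r0, accepting states {r0, r7} and transitions r0: a→r1, b→r2, c→r2; r1: a→r3, b→r2, c→r3; r2: a→r2, b→r2, c→r2; r3: a→r2, b→r4, c→r2; r4: a→r5, b→r2, c→r2; r5: a→r6, b→r2, c→r2; r6: a→r2, b→r2, c→r7; r7: a→r2, b→r2, c→r2.
Exploring the product automaton M1 × M2 from the start pair (s0, r0), following both machines on each input symbol, reaches 18 state pairs: (s0, r0), (s3, r1), (s1, r2), (s3, r3), (s4, r2), (s0, r3), (s0, r2), (s5, r2), (s3, r2), (s4, r4), (s1, r4), (s2, r2), (s1, r5), (s0, r5), (s0, r6), (s3, r6), (s1, r7), (s0, r7).
M1 accepts in {s5} and M2 accepts in {r0, r7}; no reachable pair has both components accepting, so no string drives both machines to acceptance simultaneously and L(M1) ∩ L(M2) = ∅.
So no string is accepted by both, and the intersection is empty.

Yes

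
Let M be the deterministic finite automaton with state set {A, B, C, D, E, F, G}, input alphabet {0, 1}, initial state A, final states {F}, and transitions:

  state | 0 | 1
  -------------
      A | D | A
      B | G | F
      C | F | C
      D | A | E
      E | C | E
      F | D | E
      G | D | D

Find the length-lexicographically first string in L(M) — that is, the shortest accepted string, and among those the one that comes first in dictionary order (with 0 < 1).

0100

A breadth-first search from A reaches an accepting state first via the path A → D → E → C → F on input 0100.
No string of length < 4 is accepted (BFS exhausts all shorter strings without reaching an accepting state), and 0100 is the lexicographically least accepting string of length 4.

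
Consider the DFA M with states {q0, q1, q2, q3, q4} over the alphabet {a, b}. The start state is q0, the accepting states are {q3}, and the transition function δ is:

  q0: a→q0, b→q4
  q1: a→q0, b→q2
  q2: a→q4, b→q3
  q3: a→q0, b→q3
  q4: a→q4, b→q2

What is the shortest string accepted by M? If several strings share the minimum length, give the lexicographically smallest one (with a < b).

bbb

A breadth-first search from q0 reaches an accepting state first via the path q0 → q4 → q2 → q3 on input bbb.
No string of length < 3 is accepted (BFS exhausts all shorter strings without reaching an accepting state), and bbb is the lexicographically least accepting string of length 3.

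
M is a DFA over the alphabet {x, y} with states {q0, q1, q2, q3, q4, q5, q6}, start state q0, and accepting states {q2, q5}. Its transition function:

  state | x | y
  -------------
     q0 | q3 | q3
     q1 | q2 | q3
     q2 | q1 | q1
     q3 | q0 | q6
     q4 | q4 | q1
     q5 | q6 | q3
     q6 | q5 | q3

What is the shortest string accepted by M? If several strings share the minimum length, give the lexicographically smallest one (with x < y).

A breadth-first search from q0 reaches an accepting state first via the path q0 → q3 → q6 → q5 on input xyx.
No string of length < 3 is accepted (BFS exhausts all shorter strings without reaching an accepting state), and xyx is the lexicographically least accepting string of length 3.

xyx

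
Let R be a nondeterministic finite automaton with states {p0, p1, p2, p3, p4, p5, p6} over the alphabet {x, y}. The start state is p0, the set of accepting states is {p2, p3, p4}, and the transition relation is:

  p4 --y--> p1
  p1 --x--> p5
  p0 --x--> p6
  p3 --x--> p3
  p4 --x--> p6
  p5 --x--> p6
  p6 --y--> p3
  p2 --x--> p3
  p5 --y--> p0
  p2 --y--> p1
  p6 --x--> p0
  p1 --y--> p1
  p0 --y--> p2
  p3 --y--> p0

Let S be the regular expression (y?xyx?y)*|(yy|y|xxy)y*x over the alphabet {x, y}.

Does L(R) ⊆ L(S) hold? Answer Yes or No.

The string y is in L(R) but not in L(S).
So L(R) ⊄ L(S).

No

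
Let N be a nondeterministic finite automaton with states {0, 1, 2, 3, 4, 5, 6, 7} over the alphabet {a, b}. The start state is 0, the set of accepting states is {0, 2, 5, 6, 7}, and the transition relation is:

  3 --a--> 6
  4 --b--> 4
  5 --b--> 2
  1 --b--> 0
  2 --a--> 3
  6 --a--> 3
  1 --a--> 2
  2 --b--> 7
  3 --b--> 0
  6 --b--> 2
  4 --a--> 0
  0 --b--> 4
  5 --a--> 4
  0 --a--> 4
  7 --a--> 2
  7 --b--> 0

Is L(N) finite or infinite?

infinite

State 0 is reachable from the start and can reach an accepting state, and it lies on the cycle 0 → 4 → 0.
Traversing that cycle any number of times yields accepted strings of unbounded length, so the language is infinite.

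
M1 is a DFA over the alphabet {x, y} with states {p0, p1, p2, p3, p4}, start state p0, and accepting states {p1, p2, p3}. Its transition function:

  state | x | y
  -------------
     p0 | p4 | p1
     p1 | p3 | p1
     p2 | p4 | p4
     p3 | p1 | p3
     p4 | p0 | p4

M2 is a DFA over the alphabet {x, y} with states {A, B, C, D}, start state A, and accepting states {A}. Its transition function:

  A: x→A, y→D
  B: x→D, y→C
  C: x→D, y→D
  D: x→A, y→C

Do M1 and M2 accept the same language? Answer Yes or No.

No

The string y is accepted by M1 but rejected by M2.
So L(M1) ≠ L(M2).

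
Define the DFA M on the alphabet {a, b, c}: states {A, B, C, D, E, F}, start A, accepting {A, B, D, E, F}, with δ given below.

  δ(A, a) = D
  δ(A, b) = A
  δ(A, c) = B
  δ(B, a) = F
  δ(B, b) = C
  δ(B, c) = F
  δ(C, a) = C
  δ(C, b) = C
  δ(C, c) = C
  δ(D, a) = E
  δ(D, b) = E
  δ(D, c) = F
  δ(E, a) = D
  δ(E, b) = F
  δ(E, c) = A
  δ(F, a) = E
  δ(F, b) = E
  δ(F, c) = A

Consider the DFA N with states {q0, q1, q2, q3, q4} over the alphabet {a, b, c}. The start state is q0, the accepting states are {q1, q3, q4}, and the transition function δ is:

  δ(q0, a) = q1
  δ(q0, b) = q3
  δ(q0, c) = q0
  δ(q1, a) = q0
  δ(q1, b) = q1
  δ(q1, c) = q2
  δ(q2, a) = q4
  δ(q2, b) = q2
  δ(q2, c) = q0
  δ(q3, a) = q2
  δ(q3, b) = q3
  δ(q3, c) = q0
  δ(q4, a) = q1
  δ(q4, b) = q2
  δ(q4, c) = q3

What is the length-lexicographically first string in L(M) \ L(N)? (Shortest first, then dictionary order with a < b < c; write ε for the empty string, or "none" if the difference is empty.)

The empty string ε is accepted by M but not by N.
Since ε is the unique shortest string, it is the required witness.

ε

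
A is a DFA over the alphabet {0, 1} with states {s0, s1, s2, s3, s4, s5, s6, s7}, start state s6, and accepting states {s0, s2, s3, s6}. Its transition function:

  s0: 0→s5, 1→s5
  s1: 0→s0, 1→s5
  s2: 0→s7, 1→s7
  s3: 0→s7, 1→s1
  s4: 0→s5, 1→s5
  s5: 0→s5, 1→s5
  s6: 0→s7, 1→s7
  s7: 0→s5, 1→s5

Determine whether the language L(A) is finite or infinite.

The useful states (reachable from s6 and able to reach an accepting state) are {s6}.
Restricted to these states the transition graph has no cycle, so every accepting path has bounded length and L is finite.

finite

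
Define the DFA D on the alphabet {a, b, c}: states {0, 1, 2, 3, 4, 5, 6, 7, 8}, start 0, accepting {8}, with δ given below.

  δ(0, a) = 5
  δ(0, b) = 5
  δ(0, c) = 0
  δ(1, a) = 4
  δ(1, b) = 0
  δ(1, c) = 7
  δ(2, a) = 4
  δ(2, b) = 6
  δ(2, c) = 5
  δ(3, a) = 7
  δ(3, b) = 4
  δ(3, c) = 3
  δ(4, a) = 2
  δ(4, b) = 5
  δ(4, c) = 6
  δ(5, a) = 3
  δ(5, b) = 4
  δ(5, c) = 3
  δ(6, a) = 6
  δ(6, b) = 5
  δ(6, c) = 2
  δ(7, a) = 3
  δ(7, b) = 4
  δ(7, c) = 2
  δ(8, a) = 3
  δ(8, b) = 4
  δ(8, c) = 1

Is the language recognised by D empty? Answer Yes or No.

The states reachable from the start state are {0, 2, 3, 4, 5, 6, 7}.
None of the accepting states {8} is reachable, so no string is accepted and L(D) = ∅.

Yes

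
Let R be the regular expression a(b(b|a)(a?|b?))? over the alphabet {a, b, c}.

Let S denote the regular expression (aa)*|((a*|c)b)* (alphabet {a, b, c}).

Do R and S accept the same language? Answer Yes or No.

No

The string a is accepted by R but rejected by S.
So L(R) ≠ L(S).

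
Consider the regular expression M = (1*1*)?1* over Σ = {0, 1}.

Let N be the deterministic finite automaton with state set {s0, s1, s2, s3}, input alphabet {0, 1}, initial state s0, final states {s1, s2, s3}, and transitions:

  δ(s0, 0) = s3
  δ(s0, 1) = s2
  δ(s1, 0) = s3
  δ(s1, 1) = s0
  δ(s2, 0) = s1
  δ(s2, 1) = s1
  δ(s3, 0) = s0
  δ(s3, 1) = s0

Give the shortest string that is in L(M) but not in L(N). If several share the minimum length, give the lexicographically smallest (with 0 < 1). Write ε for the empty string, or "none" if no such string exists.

ε

The empty string ε is accepted by M but not by N.
Since ε is the unique shortest string, it is the required witness.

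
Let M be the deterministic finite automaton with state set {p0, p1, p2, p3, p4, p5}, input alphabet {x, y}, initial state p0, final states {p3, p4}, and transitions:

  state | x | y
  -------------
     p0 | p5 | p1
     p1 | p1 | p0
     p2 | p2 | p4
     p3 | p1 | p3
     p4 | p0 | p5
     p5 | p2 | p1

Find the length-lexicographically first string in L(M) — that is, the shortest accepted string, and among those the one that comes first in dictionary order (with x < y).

A breadth-first search from p0 reaches an accepting state first via the path p0 → p5 → p2 → p4 on input xxy.
No string of length < 3 is accepted (BFS exhausts all shorter strings without reaching an accepting state), and xxy is the lexicographically least accepting string of length 3.

xxy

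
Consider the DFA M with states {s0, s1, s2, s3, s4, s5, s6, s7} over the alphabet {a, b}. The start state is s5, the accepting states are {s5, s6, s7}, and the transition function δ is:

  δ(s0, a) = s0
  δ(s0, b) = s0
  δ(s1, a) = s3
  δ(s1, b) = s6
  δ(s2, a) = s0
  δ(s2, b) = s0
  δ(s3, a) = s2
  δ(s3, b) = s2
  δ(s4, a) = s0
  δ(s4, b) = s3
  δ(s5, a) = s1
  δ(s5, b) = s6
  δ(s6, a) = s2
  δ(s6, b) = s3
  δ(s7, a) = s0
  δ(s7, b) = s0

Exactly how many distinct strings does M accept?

3

The useful subgraph on states {s1, s5, s6} is acyclic, so L(M) is finite; the longest accepting path visits 3 useful states, giving maximum string length 2.
Counting accepting paths from s5 by length: 1 of length 0, 1 of length 1, 1 of length 2. Total 3.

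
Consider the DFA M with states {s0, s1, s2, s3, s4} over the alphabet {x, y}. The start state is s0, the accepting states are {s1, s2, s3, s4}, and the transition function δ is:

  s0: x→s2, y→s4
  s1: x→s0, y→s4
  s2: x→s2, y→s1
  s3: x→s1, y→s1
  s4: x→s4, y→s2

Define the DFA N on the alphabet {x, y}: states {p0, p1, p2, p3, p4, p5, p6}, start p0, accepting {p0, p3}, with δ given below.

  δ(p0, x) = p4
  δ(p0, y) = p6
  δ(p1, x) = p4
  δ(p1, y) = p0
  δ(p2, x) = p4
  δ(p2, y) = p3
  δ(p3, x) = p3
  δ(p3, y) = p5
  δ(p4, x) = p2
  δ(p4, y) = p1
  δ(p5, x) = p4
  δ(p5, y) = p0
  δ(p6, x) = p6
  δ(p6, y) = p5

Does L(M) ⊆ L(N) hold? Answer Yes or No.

The string x is in L(M) but not in L(N).
So L(M) ⊄ L(N).

No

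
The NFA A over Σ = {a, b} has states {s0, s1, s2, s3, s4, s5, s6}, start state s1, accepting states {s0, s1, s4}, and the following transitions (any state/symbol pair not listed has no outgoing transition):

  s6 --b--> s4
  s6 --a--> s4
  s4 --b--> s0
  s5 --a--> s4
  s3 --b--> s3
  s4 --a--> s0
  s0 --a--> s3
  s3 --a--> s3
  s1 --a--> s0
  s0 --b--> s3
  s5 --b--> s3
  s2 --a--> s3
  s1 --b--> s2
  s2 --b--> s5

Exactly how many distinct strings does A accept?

The useful subgraph on states {s0, s1, s2, s4, s5} is acyclic, so L(A) is finite; the longest accepting path visits 5 useful states, giving maximum string length 4.
Counting accepting paths from s1 by length: 1 of length 0, 1 of length 1, 1 of length 3, 2 of length 4. Total 5.

5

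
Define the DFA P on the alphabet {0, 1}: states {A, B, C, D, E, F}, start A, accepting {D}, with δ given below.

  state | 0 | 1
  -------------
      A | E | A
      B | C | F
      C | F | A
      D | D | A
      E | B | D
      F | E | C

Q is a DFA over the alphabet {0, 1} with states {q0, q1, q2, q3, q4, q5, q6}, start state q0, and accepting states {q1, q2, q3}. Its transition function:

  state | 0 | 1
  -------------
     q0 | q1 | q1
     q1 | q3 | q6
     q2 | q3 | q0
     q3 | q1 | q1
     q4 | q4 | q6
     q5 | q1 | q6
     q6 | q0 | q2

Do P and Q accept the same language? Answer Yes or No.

No

The string 01 is accepted by P but rejected by Q.
So L(P) ≠ L(Q).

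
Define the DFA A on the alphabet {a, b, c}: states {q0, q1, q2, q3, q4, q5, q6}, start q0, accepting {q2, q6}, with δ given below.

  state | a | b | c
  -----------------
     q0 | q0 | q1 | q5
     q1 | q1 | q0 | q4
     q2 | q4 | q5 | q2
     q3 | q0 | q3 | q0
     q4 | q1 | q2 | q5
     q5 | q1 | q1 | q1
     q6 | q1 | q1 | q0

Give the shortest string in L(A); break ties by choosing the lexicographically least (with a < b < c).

bcb

A breadth-first search from q0 reaches an accepting state first via the path q0 → q1 → q4 → q2 on input bcb.
No string of length < 3 is accepted (BFS exhausts all shorter strings without reaching an accepting state), and bcb is the lexicographically least accepting string of length 3.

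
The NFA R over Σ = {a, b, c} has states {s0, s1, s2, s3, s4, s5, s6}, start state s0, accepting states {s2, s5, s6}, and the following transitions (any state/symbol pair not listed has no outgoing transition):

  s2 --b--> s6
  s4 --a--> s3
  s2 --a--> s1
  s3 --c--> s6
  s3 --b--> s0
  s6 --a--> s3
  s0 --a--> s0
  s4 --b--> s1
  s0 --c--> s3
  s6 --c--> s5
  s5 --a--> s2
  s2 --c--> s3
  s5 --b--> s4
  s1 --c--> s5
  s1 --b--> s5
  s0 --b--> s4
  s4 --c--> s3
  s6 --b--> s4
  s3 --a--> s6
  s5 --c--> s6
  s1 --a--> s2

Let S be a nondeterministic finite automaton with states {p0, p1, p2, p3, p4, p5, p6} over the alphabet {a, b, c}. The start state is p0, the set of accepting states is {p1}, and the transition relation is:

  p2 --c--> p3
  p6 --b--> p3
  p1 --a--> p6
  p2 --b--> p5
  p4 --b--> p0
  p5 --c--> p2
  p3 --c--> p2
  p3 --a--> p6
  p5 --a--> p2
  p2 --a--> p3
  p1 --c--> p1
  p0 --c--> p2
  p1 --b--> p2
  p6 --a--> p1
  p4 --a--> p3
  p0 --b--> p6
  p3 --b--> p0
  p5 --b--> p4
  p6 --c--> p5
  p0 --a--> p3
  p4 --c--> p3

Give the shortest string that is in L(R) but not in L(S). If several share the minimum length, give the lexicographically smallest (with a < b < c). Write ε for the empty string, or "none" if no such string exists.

The string ca is accepted by R but not by S.
No shorter string lies in the difference, and ca is the lexicographically first length-2 string in L(R) \ L(S).

ca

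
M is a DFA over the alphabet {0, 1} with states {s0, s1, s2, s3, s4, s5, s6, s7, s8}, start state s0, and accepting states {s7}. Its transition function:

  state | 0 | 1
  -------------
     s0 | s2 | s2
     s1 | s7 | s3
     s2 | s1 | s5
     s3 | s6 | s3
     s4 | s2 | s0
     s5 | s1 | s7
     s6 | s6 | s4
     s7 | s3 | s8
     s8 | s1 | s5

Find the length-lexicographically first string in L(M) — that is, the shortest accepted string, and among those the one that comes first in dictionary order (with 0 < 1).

A breadth-first search from s0 reaches an accepting state first via the path s0 → s2 → s1 → s7 on input 000.
No string of length < 3 is accepted (BFS exhausts all shorter strings without reaching an accepting state), and 000 is the lexicographically least accepting string of length 3.

000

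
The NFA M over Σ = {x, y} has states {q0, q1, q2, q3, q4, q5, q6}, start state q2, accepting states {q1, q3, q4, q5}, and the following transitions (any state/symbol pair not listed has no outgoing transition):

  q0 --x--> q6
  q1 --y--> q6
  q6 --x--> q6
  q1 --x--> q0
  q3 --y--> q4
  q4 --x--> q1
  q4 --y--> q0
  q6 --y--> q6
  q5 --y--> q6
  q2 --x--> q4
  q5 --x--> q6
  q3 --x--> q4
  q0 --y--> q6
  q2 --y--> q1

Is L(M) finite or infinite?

The useful states (reachable from q2 and able to reach an accepting state) are {q1, q2, q4}.
Restricted to these states the transition graph has no cycle, so every accepting path has bounded length and L is finite.

finite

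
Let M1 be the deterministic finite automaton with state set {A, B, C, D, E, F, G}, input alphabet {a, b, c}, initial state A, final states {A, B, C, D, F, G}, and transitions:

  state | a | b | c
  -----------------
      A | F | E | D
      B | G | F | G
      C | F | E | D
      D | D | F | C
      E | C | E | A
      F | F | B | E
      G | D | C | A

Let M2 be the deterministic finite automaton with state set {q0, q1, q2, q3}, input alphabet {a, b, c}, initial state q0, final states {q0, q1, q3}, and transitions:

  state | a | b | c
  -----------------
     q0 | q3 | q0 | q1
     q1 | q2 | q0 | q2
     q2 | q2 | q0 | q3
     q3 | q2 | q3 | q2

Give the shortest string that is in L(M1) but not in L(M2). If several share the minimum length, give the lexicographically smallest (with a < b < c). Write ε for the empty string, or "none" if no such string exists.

The string aa is accepted by M1 but not by M2.
No shorter string lies in the difference, and aa is the lexicographically first length-2 string in L(M1) \ L(M2).

aa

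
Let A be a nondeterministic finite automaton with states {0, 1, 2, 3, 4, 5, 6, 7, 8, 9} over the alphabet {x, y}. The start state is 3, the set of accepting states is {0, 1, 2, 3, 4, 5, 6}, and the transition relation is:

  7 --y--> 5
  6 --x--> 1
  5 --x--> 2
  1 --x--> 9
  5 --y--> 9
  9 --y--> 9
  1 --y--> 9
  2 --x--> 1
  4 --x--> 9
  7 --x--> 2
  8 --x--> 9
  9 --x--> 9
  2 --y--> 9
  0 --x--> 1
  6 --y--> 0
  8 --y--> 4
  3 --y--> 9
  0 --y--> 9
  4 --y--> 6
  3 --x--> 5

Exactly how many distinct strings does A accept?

The useful subgraph on states {1, 2, 3, 5} is acyclic, so L(A) is finite; the longest accepting path visits 4 useful states, giving maximum string length 3.
Counting accepting paths from 3 by length: 1 of length 0, 1 of length 1, 1 of length 2, 1 of length 3. Total 4.

4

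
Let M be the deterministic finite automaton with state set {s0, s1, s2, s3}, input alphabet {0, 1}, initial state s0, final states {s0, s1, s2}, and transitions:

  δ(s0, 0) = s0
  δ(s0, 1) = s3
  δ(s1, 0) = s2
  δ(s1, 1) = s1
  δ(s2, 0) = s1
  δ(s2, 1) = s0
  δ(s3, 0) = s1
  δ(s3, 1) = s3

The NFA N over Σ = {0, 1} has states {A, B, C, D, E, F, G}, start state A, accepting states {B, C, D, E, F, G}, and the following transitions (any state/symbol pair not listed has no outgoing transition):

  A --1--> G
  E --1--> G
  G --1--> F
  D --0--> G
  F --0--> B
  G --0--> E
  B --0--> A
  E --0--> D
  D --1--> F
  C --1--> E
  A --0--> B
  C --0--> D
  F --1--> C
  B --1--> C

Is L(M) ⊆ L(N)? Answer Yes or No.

No

The empty string ε is in L(M) but not in L(N).
So L(M) ⊄ L(N).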